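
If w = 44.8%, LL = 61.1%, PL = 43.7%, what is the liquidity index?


Result: 0.063

Derivation:
First compute the plasticity index:
PI = LL - PL = 61.1 - 43.7 = 17.4
Then compute the liquidity index:
LI = (w - PL) / PI
LI = (44.8 - 43.7) / 17.4
LI = 0.063


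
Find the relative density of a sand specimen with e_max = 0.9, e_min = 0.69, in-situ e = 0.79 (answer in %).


Result: 52.38 %

Derivation:
Using Dr = (e_max - e) / (e_max - e_min) * 100
e_max - e = 0.9 - 0.79 = 0.11
e_max - e_min = 0.9 - 0.69 = 0.21
Dr = 0.11 / 0.21 * 100
Dr = 52.38 %


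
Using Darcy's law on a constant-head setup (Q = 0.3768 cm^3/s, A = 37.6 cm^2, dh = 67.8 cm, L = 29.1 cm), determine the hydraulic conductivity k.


Compute hydraulic gradient:
i = dh / L = 67.8 / 29.1 = 2.3299
Then apply Darcy's law:
k = Q / (A * i)
k = 0.3768 / (37.6 * 2.3299)
k = 0.3768 / 87.6041
k = 0.004301 cm/s


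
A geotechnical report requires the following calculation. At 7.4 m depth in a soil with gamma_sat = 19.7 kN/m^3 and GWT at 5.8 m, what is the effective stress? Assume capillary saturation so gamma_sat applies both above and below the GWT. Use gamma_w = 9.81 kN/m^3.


Total stress = gamma_sat * depth
sigma = 19.7 * 7.4 = 145.78 kPa
Pore water pressure u = gamma_w * (depth - d_wt)
u = 9.81 * (7.4 - 5.8) = 15.696 kPa
Effective stress = sigma - u
sigma' = 145.78 - 15.696 = 130.08 kPa


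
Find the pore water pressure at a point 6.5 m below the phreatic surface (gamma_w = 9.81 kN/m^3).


Result: 63.77 kPa

Derivation:
Using u = gamma_w * h_w
u = 9.81 * 6.5
u = 63.77 kPa


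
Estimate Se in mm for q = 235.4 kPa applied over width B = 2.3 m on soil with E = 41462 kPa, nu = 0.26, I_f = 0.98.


Using Se = q * B * (1 - nu^2) * I_f / E
1 - nu^2 = 1 - 0.26^2 = 0.9324
Se = 235.4 * 2.3 * 0.9324 * 0.98 / 41462
Se = 0.011932 m
Convert to mm: Se = 0.011932 * 1000 = 11.932 mm


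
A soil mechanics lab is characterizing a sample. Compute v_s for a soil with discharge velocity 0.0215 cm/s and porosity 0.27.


Using v_s = v_d / n
v_s = 0.0215 / 0.27
v_s = 0.07963 cm/s


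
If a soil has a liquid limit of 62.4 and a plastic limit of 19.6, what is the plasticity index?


Using PI = LL - PL
PI = 62.4 - 19.6
PI = 42.8


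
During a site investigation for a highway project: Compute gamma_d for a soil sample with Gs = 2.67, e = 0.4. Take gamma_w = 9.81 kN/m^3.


Using gamma_d = Gs * gamma_w / (1 + e)
gamma_d = 2.67 * 9.81 / (1 + 0.4)
gamma_d = 2.67 * 9.81 / 1.4
gamma_d = 18.709 kN/m^3


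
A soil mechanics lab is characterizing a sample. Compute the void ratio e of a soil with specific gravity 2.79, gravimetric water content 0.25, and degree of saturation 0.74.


Result: 0.9426

Derivation:
Using the relation e = Gs * w / S
e = 2.79 * 0.25 / 0.74
e = 0.9426


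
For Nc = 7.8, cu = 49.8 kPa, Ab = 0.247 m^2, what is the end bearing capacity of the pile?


Result: 95.94 kN

Derivation:
Using Qb = Nc * cu * Ab
Qb = 7.8 * 49.8 * 0.247
Qb = 95.94 kN


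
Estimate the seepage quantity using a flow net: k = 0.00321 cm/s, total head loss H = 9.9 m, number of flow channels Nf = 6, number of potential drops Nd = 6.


Convert k to m/s for unit consistency with H:
k = 0.00321 cm/s = 0.00321 / 100 m/s = 3.21e-05 m/s
Using q = k * H * Nf / Nd
Nf / Nd = 6 / 6 = 1.0
q = 3.21e-05 * 9.9 * 1.0
q = 0.0003178 m^3/s per m


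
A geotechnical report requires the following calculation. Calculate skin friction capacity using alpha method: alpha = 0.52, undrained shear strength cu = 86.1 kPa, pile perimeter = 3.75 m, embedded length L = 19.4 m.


Result: 3257.16 kN

Derivation:
Using Qs = alpha * cu * perimeter * L
Qs = 0.52 * 86.1 * 3.75 * 19.4
Qs = 3257.16 kN


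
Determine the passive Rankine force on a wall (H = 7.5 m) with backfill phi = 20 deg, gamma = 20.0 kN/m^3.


Result: 1147.28 kN/m

Derivation:
Compute passive earth pressure coefficient:
Kp = tan^2(45 + phi/2) = tan^2(55.0) = 2.039607
Compute passive force:
Pp = 0.5 * Kp * gamma * H^2
Pp = 0.5 * 2.039607 * 20.0 * 7.5^2
Pp = 1147.28 kN/m


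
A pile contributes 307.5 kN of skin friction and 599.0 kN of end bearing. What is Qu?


Using Qu = Qf + Qb
Qu = 307.5 + 599.0
Qu = 906.5 kN


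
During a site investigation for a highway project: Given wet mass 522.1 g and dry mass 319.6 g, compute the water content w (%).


Result: 63.36 %

Derivation:
Using w = (m_wet - m_dry) / m_dry * 100
m_wet - m_dry = 522.1 - 319.6 = 202.5 g
w = 202.5 / 319.6 * 100
w = 63.36 %


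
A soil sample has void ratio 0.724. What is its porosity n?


Result: 0.42

Derivation:
Using the relation n = e / (1 + e)
n = 0.724 / (1 + 0.724)
n = 0.724 / 1.724
n = 0.42


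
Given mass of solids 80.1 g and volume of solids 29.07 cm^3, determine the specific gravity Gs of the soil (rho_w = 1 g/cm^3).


Using Gs = m_s / (V_s * rho_w)
Since rho_w = 1 g/cm^3:
Gs = 80.1 / 29.07
Gs = 2.755


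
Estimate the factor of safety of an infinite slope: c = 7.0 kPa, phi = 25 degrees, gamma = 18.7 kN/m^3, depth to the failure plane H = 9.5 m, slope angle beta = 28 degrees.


Using Fs = c / (gamma*H*sin(beta)*cos(beta)) + tan(phi)/tan(beta)
Cohesion contribution = 7.0 / (18.7*9.5*sin(28)*cos(28))
Cohesion contribution = 0.095058
Friction contribution = tan(25)/tan(28) = 0.876997
Fs = 0.095058 + 0.876997
Fs = 0.972


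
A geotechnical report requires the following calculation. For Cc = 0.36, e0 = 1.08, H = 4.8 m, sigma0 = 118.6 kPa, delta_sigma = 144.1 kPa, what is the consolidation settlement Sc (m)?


Using Sc = Cc * H / (1 + e0) * log10((sigma0 + delta_sigma) / sigma0)
Stress ratio = (118.6 + 144.1) / 118.6 = 2.21501
log10(2.21501) = 0.345375
Cc * H / (1 + e0) = 0.36 * 4.8 / (1 + 1.08) = 0.830769
Sc = 0.830769 * 0.345375
Sc = 0.2869 m


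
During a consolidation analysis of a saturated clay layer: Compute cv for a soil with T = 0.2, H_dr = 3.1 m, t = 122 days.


Result: 0.01575 m^2/day

Derivation:
Using cv = T * H_dr^2 / t
H_dr^2 = 3.1^2 = 9.61
cv = 0.2 * 9.61 / 122
cv = 0.01575 m^2/day


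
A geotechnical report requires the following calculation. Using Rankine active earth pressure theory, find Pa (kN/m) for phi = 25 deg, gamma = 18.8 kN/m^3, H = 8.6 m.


Compute active earth pressure coefficient:
Ka = tan^2(45 - phi/2) = tan^2(32.5) = 0.405859
Compute active force:
Pa = 0.5 * Ka * gamma * H^2
Pa = 0.5 * 0.405859 * 18.8 * 8.6^2
Pa = 282.16 kN/m


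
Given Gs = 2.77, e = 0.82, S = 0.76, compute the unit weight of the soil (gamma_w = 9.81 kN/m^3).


Result: 18.29 kN/m^3

Derivation:
Using gamma = gamma_w * (Gs + S*e) / (1 + e)
Numerator: Gs + S*e = 2.77 + 0.76*0.82 = 3.3932
Denominator: 1 + e = 1 + 0.82 = 1.82
gamma = 9.81 * 3.3932 / 1.82
gamma = 18.29 kN/m^3


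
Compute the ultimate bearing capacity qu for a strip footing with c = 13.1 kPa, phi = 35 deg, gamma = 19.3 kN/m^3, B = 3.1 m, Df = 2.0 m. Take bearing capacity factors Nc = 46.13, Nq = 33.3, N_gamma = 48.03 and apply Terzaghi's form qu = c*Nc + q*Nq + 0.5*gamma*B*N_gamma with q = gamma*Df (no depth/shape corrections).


Result: 3326.5 kPa

Derivation:
Compute qu = c*Nc + gamma*Df*Nq + 0.5*gamma*B*N_gamma
Term 1: 13.1 * 46.13 = 604.303
Term 2: 19.3 * 2.0 * 33.3 = 1285.38
Term 3: 0.5 * 19.3 * 3.1 * 48.03 = 1436.81745
qu = 604.303 + 1285.38 + 1436.81745
qu = 3326.5 kPa


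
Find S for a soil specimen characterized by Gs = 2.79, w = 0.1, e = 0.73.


Using S = Gs * w / e
S = 2.79 * 0.1 / 0.73
S = 0.3822


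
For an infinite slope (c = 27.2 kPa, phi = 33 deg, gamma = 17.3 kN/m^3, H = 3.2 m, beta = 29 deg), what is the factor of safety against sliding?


Using Fs = c / (gamma*H*sin(beta)*cos(beta)) + tan(phi)/tan(beta)
Cohesion contribution = 27.2 / (17.3*3.2*sin(29)*cos(29))
Cohesion contribution = 1.15873
Friction contribution = tan(33)/tan(29) = 1.17156
Fs = 1.15873 + 1.17156
Fs = 2.33


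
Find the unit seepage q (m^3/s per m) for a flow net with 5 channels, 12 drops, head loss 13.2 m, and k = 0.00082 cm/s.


Convert k to m/s for unit consistency with H:
k = 0.00082 cm/s = 0.00082 / 100 m/s = 8.2e-06 m/s
Using q = k * H * Nf / Nd
Nf / Nd = 5 / 12 = 0.4167
q = 8.2e-06 * 13.2 * 0.4167
q = 4.51e-05 m^3/s per m


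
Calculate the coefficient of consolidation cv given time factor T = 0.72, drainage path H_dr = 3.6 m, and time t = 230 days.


Result: 0.04057 m^2/day

Derivation:
Using cv = T * H_dr^2 / t
H_dr^2 = 3.6^2 = 12.96
cv = 0.72 * 12.96 / 230
cv = 0.04057 m^2/day


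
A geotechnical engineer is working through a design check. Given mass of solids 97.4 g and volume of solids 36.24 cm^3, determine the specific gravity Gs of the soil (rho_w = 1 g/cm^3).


Using Gs = m_s / (V_s * rho_w)
Since rho_w = 1 g/cm^3:
Gs = 97.4 / 36.24
Gs = 2.688


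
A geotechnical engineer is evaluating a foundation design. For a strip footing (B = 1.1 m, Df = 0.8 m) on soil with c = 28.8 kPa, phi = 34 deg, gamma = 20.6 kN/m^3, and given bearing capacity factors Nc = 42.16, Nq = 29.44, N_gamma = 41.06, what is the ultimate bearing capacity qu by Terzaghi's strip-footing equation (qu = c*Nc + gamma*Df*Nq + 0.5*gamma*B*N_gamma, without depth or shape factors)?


Compute qu = c*Nc + gamma*Df*Nq + 0.5*gamma*B*N_gamma
Term 1: 28.8 * 42.16 = 1214.208
Term 2: 20.6 * 0.8 * 29.44 = 485.1712
Term 3: 0.5 * 20.6 * 1.1 * 41.06 = 465.2098
qu = 1214.208 + 485.1712 + 465.2098
qu = 2164.59 kPa


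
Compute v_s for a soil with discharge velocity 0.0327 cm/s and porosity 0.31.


Using v_s = v_d / n
v_s = 0.0327 / 0.31
v_s = 0.10548 cm/s


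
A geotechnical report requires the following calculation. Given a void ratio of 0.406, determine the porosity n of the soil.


Using the relation n = e / (1 + e)
n = 0.406 / (1 + 0.406)
n = 0.406 / 1.406
n = 0.2888


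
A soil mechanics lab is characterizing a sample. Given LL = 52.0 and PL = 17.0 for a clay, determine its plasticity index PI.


Using PI = LL - PL
PI = 52.0 - 17.0
PI = 35.0


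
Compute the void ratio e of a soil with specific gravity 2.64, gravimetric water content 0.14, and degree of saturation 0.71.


Using the relation e = Gs * w / S
e = 2.64 * 0.14 / 0.71
e = 0.5206


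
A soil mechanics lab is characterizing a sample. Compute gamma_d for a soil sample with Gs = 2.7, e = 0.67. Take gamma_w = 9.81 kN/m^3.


Using gamma_d = Gs * gamma_w / (1 + e)
gamma_d = 2.7 * 9.81 / (1 + 0.67)
gamma_d = 2.7 * 9.81 / 1.67
gamma_d = 15.86 kN/m^3


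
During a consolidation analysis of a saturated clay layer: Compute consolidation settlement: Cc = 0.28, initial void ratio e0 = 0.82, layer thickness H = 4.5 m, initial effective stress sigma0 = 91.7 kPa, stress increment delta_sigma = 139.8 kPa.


Result: 0.2784 m

Derivation:
Using Sc = Cc * H / (1 + e0) * log10((sigma0 + delta_sigma) / sigma0)
Stress ratio = (91.7 + 139.8) / 91.7 = 2.52454
log10(2.52454) = 0.402182
Cc * H / (1 + e0) = 0.28 * 4.5 / (1 + 0.82) = 0.692308
Sc = 0.692308 * 0.402182
Sc = 0.2784 m


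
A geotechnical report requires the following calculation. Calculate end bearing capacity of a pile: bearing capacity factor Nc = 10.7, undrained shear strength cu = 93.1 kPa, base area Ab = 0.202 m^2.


Using Qb = Nc * cu * Ab
Qb = 10.7 * 93.1 * 0.202
Qb = 201.23 kN


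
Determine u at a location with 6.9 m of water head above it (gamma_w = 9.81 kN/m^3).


Using u = gamma_w * h_w
u = 9.81 * 6.9
u = 67.69 kPa


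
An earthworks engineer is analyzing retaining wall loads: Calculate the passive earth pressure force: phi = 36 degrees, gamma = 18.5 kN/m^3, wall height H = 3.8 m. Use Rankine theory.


Result: 514.49 kN/m

Derivation:
Compute passive earth pressure coefficient:
Kp = tan^2(45 + phi/2) = tan^2(63.0) = 3.85184
Compute passive force:
Pp = 0.5 * Kp * gamma * H^2
Pp = 0.5 * 3.85184 * 18.5 * 3.8^2
Pp = 514.49 kN/m


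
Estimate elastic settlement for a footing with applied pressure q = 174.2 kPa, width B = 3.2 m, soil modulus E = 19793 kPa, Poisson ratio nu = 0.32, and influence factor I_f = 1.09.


Using Se = q * B * (1 - nu^2) * I_f / E
1 - nu^2 = 1 - 0.32^2 = 0.8976
Se = 174.2 * 3.2 * 0.8976 * 1.09 / 19793
Se = 0.027555 m
Convert to mm: Se = 0.027555 * 1000 = 27.555 mm


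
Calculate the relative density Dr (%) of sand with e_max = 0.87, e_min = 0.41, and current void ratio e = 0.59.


Result: 60.87 %

Derivation:
Using Dr = (e_max - e) / (e_max - e_min) * 100
e_max - e = 0.87 - 0.59 = 0.28
e_max - e_min = 0.87 - 0.41 = 0.46
Dr = 0.28 / 0.46 * 100
Dr = 60.87 %


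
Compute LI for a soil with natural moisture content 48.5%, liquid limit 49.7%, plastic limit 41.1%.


Result: 0.86

Derivation:
First compute the plasticity index:
PI = LL - PL = 49.7 - 41.1 = 8.6
Then compute the liquidity index:
LI = (w - PL) / PI
LI = (48.5 - 41.1) / 8.6
LI = 0.86


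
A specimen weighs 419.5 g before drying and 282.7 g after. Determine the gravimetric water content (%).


Using w = (m_wet - m_dry) / m_dry * 100
m_wet - m_dry = 419.5 - 282.7 = 136.8 g
w = 136.8 / 282.7 * 100
w = 48.39 %


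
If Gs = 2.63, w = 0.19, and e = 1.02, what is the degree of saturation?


Using S = Gs * w / e
S = 2.63 * 0.19 / 1.02
S = 0.4899


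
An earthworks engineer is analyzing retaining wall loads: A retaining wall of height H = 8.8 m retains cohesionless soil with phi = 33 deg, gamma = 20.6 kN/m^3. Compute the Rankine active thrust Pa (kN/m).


Compute active earth pressure coefficient:
Ka = tan^2(45 - phi/2) = tan^2(28.5) = 0.294801
Compute active force:
Pa = 0.5 * Ka * gamma * H^2
Pa = 0.5 * 0.294801 * 20.6 * 8.8^2
Pa = 235.14 kN/m


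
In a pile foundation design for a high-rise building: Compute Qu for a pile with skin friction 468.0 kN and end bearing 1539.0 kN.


Using Qu = Qf + Qb
Qu = 468.0 + 1539.0
Qu = 2007.0 kN


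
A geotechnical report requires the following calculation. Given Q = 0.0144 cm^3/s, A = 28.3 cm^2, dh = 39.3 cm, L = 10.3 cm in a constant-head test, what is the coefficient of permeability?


Result: 0.000133 cm/s

Derivation:
Compute hydraulic gradient:
i = dh / L = 39.3 / 10.3 = 3.81553
Then apply Darcy's law:
k = Q / (A * i)
k = 0.0144 / (28.3 * 3.81553)
k = 0.0144 / 107.98
k = 0.000133 cm/s


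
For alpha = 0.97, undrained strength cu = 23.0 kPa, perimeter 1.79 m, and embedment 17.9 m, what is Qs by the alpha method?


Result: 714.83 kN

Derivation:
Using Qs = alpha * cu * perimeter * L
Qs = 0.97 * 23.0 * 1.79 * 17.9
Qs = 714.83 kN


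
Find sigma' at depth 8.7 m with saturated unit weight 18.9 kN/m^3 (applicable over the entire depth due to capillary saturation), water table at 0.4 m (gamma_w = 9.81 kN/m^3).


Result: 83.01 kPa

Derivation:
Total stress = gamma_sat * depth
sigma = 18.9 * 8.7 = 164.43 kPa
Pore water pressure u = gamma_w * (depth - d_wt)
u = 9.81 * (8.7 - 0.4) = 81.423 kPa
Effective stress = sigma - u
sigma' = 164.43 - 81.423 = 83.01 kPa


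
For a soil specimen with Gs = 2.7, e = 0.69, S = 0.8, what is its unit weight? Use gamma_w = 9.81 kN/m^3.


Using gamma = gamma_w * (Gs + S*e) / (1 + e)
Numerator: Gs + S*e = 2.7 + 0.8*0.69 = 3.252
Denominator: 1 + e = 1 + 0.69 = 1.69
gamma = 9.81 * 3.252 / 1.69
gamma = 18.877 kN/m^3


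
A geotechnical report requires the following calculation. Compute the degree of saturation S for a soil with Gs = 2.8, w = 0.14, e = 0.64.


Using S = Gs * w / e
S = 2.8 * 0.14 / 0.64
S = 0.6125


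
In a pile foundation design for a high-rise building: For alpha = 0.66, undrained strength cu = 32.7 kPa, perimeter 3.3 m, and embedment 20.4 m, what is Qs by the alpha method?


Result: 1452.9 kN

Derivation:
Using Qs = alpha * cu * perimeter * L
Qs = 0.66 * 32.7 * 3.3 * 20.4
Qs = 1452.9 kN


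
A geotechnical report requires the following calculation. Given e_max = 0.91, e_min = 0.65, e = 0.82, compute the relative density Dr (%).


Result: 34.62 %

Derivation:
Using Dr = (e_max - e) / (e_max - e_min) * 100
e_max - e = 0.91 - 0.82 = 0.09
e_max - e_min = 0.91 - 0.65 = 0.26
Dr = 0.09 / 0.26 * 100
Dr = 34.62 %


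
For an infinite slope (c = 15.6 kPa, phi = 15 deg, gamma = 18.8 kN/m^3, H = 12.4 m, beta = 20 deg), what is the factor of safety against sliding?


Result: 0.944

Derivation:
Using Fs = c / (gamma*H*sin(beta)*cos(beta)) + tan(phi)/tan(beta)
Cohesion contribution = 15.6 / (18.8*12.4*sin(20)*cos(20))
Cohesion contribution = 0.208213
Friction contribution = tan(15)/tan(20) = 0.736184
Fs = 0.208213 + 0.736184
Fs = 0.944


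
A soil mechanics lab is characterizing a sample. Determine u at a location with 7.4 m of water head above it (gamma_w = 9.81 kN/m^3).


Result: 72.59 kPa

Derivation:
Using u = gamma_w * h_w
u = 9.81 * 7.4
u = 72.59 kPa


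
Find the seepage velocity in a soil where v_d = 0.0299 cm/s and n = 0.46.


Using v_s = v_d / n
v_s = 0.0299 / 0.46
v_s = 0.065 cm/s


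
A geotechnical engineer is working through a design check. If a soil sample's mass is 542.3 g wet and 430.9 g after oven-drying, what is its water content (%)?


Result: 25.85 %

Derivation:
Using w = (m_wet - m_dry) / m_dry * 100
m_wet - m_dry = 542.3 - 430.9 = 111.4 g
w = 111.4 / 430.9 * 100
w = 25.85 %


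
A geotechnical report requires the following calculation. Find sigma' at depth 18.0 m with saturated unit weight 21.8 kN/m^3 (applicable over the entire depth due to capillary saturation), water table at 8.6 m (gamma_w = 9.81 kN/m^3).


Total stress = gamma_sat * depth
sigma = 21.8 * 18.0 = 392.4 kPa
Pore water pressure u = gamma_w * (depth - d_wt)
u = 9.81 * (18.0 - 8.6) = 92.214 kPa
Effective stress = sigma - u
sigma' = 392.4 - 92.214 = 300.19 kPa


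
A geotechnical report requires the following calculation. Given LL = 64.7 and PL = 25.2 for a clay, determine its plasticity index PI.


Result: 39.5

Derivation:
Using PI = LL - PL
PI = 64.7 - 25.2
PI = 39.5


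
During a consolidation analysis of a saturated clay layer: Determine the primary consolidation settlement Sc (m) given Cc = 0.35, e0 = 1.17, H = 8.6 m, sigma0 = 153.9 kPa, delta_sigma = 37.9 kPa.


Using Sc = Cc * H / (1 + e0) * log10((sigma0 + delta_sigma) / sigma0)
Stress ratio = (153.9 + 37.9) / 153.9 = 1.24626
log10(1.24626) = 0.09561
Cc * H / (1 + e0) = 0.35 * 8.6 / (1 + 1.17) = 1.3871
Sc = 1.3871 * 0.09561
Sc = 0.1326 m


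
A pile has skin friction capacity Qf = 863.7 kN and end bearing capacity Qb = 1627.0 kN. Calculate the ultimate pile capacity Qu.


Result: 2490.7 kN

Derivation:
Using Qu = Qf + Qb
Qu = 863.7 + 1627.0
Qu = 2490.7 kN


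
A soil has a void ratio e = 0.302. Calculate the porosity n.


Using the relation n = e / (1 + e)
n = 0.302 / (1 + 0.302)
n = 0.302 / 1.302
n = 0.232


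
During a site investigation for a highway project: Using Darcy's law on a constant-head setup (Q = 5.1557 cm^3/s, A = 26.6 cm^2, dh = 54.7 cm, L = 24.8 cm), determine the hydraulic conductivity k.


Result: 0.087876 cm/s

Derivation:
Compute hydraulic gradient:
i = dh / L = 54.7 / 24.8 = 2.20565
Then apply Darcy's law:
k = Q / (A * i)
k = 5.1557 / (26.6 * 2.20565)
k = 5.1557 / 58.6702
k = 0.087876 cm/s


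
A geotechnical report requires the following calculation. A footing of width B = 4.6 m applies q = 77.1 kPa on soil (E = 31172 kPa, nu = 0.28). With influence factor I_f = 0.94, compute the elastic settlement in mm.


Using Se = q * B * (1 - nu^2) * I_f / E
1 - nu^2 = 1 - 0.28^2 = 0.9216
Se = 77.1 * 4.6 * 0.9216 * 0.94 / 31172
Se = 0.009856 m
Convert to mm: Se = 0.009856 * 1000 = 9.856 mm


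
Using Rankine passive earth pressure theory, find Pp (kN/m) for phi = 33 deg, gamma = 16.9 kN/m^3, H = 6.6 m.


Compute passive earth pressure coefficient:
Kp = tan^2(45 + phi/2) = tan^2(61.5) = 3.39212
Compute passive force:
Pp = 0.5 * Kp * gamma * H^2
Pp = 0.5 * 3.39212 * 16.9 * 6.6^2
Pp = 1248.58 kN/m


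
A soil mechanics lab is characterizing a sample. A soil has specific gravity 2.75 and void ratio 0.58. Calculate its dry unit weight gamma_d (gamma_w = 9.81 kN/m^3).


Using gamma_d = Gs * gamma_w / (1 + e)
gamma_d = 2.75 * 9.81 / (1 + 0.58)
gamma_d = 2.75 * 9.81 / 1.58
gamma_d = 17.074 kN/m^3


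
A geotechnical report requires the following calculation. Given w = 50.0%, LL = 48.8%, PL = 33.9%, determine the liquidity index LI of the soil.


First compute the plasticity index:
PI = LL - PL = 48.8 - 33.9 = 14.9
Then compute the liquidity index:
LI = (w - PL) / PI
LI = (50.0 - 33.9) / 14.9
LI = 1.081


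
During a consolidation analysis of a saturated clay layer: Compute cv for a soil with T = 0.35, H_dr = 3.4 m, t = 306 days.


Using cv = T * H_dr^2 / t
H_dr^2 = 3.4^2 = 11.56
cv = 0.35 * 11.56 / 306
cv = 0.01322 m^2/day


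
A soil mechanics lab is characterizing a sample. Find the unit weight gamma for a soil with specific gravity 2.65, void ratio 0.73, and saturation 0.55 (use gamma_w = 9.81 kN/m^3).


Using gamma = gamma_w * (Gs + S*e) / (1 + e)
Numerator: Gs + S*e = 2.65 + 0.55*0.73 = 3.0515
Denominator: 1 + e = 1 + 0.73 = 1.73
gamma = 9.81 * 3.0515 / 1.73
gamma = 17.304 kN/m^3


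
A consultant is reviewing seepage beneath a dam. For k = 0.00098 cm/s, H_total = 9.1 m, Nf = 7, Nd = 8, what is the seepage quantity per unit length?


Result: 7.803e-05 m^3/s per m

Derivation:
Convert k to m/s for unit consistency with H:
k = 0.00098 cm/s = 0.00098 / 100 m/s = 9.8e-06 m/s
Using q = k * H * Nf / Nd
Nf / Nd = 7 / 8 = 0.875
q = 9.8e-06 * 9.1 * 0.875
q = 7.803e-05 m^3/s per m


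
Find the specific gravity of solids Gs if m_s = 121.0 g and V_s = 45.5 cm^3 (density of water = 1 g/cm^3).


Using Gs = m_s / (V_s * rho_w)
Since rho_w = 1 g/cm^3:
Gs = 121.0 / 45.5
Gs = 2.659


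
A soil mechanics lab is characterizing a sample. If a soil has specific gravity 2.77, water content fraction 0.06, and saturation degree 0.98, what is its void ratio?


Result: 0.1696

Derivation:
Using the relation e = Gs * w / S
e = 2.77 * 0.06 / 0.98
e = 0.1696


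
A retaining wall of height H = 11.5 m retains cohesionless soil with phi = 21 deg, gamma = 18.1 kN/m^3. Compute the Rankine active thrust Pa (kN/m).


Result: 565.34 kN/m

Derivation:
Compute active earth pressure coefficient:
Ka = tan^2(45 - phi/2) = tan^2(34.5) = 0.472355
Compute active force:
Pa = 0.5 * Ka * gamma * H^2
Pa = 0.5 * 0.472355 * 18.1 * 11.5^2
Pa = 565.34 kN/m


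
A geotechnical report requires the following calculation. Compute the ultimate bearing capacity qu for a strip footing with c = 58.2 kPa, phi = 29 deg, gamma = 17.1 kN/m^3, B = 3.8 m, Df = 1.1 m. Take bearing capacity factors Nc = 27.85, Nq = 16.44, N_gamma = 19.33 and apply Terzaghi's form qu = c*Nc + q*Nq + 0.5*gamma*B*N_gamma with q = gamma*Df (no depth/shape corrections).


Compute qu = c*Nc + gamma*Df*Nq + 0.5*gamma*B*N_gamma
Term 1: 58.2 * 27.85 = 1620.87
Term 2: 17.1 * 1.1 * 16.44 = 309.2364
Term 3: 0.5 * 17.1 * 3.8 * 19.33 = 628.0317
qu = 1620.87 + 309.2364 + 628.0317
qu = 2558.14 kPa


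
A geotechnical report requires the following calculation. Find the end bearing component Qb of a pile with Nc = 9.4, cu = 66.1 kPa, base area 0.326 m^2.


Using Qb = Nc * cu * Ab
Qb = 9.4 * 66.1 * 0.326
Qb = 202.56 kN


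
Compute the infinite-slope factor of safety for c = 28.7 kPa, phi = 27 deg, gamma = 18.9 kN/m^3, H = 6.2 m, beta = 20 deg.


Result: 2.162

Derivation:
Using Fs = c / (gamma*H*sin(beta)*cos(beta)) + tan(phi)/tan(beta)
Cohesion contribution = 28.7 / (18.9*6.2*sin(20)*cos(20))
Cohesion contribution = 0.762063
Friction contribution = tan(27)/tan(20) = 1.39991
Fs = 0.762063 + 1.39991
Fs = 2.162


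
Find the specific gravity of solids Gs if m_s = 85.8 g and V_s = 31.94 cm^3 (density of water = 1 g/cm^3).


Result: 2.686

Derivation:
Using Gs = m_s / (V_s * rho_w)
Since rho_w = 1 g/cm^3:
Gs = 85.8 / 31.94
Gs = 2.686


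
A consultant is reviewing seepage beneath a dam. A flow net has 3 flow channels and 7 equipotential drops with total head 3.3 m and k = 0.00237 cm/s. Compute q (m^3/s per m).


Convert k to m/s for unit consistency with H:
k = 0.00237 cm/s = 0.00237 / 100 m/s = 2.37e-05 m/s
Using q = k * H * Nf / Nd
Nf / Nd = 3 / 7 = 0.4286
q = 2.37e-05 * 3.3 * 0.4286
q = 3.352e-05 m^3/s per m


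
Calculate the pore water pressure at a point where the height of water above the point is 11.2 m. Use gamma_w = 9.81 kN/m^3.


Using u = gamma_w * h_w
u = 9.81 * 11.2
u = 109.87 kPa


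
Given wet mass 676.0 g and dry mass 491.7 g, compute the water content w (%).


Result: 37.48 %

Derivation:
Using w = (m_wet - m_dry) / m_dry * 100
m_wet - m_dry = 676.0 - 491.7 = 184.3 g
w = 184.3 / 491.7 * 100
w = 37.48 %


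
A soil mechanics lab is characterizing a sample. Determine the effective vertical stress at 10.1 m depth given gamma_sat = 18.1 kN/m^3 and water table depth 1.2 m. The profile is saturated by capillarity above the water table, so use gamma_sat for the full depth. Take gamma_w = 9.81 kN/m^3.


Total stress = gamma_sat * depth
sigma = 18.1 * 10.1 = 182.81 kPa
Pore water pressure u = gamma_w * (depth - d_wt)
u = 9.81 * (10.1 - 1.2) = 87.309 kPa
Effective stress = sigma - u
sigma' = 182.81 - 87.309 = 95.5 kPa


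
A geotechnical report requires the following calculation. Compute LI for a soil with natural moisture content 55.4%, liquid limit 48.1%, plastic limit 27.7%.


First compute the plasticity index:
PI = LL - PL = 48.1 - 27.7 = 20.4
Then compute the liquidity index:
LI = (w - PL) / PI
LI = (55.4 - 27.7) / 20.4
LI = 1.358


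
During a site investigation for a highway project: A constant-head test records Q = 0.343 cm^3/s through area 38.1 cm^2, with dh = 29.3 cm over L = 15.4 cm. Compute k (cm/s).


Result: 0.004732 cm/s

Derivation:
Compute hydraulic gradient:
i = dh / L = 29.3 / 15.4 = 1.9026
Then apply Darcy's law:
k = Q / (A * i)
k = 0.343 / (38.1 * 1.9026)
k = 0.343 / 72.489
k = 0.004732 cm/s


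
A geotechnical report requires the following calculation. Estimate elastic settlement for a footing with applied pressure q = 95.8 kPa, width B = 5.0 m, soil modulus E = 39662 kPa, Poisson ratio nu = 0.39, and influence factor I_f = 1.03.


Using Se = q * B * (1 - nu^2) * I_f / E
1 - nu^2 = 1 - 0.39^2 = 0.8479
Se = 95.8 * 5.0 * 0.8479 * 1.03 / 39662
Se = 0.010547 m
Convert to mm: Se = 0.010547 * 1000 = 10.547 mm


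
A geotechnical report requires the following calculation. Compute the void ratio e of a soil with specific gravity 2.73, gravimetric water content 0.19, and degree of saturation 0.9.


Result: 0.5763

Derivation:
Using the relation e = Gs * w / S
e = 2.73 * 0.19 / 0.9
e = 0.5763


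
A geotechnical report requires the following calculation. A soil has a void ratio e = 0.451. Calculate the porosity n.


Result: 0.3108

Derivation:
Using the relation n = e / (1 + e)
n = 0.451 / (1 + 0.451)
n = 0.451 / 1.451
n = 0.3108


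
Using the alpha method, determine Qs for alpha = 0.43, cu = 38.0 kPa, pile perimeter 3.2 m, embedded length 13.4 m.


Result: 700.66 kN

Derivation:
Using Qs = alpha * cu * perimeter * L
Qs = 0.43 * 38.0 * 3.2 * 13.4
Qs = 700.66 kN


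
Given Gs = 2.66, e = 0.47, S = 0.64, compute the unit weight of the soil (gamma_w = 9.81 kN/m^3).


Using gamma = gamma_w * (Gs + S*e) / (1 + e)
Numerator: Gs + S*e = 2.66 + 0.64*0.47 = 2.9608
Denominator: 1 + e = 1 + 0.47 = 1.47
gamma = 9.81 * 2.9608 / 1.47
gamma = 19.759 kN/m^3


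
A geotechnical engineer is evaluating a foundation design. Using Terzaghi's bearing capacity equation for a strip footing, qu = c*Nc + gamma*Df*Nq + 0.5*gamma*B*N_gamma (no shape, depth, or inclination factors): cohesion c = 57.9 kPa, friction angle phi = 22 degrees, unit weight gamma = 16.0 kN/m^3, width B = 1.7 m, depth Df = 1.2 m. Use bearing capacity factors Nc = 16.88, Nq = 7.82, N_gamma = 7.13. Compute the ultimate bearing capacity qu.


Compute qu = c*Nc + gamma*Df*Nq + 0.5*gamma*B*N_gamma
Term 1: 57.9 * 16.88 = 977.352
Term 2: 16.0 * 1.2 * 7.82 = 150.144
Term 3: 0.5 * 16.0 * 1.7 * 7.13 = 96.968
qu = 977.352 + 150.144 + 96.968
qu = 1224.46 kPa


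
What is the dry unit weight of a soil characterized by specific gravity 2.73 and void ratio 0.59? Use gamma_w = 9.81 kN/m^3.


Result: 16.844 kN/m^3

Derivation:
Using gamma_d = Gs * gamma_w / (1 + e)
gamma_d = 2.73 * 9.81 / (1 + 0.59)
gamma_d = 2.73 * 9.81 / 1.59
gamma_d = 16.844 kN/m^3


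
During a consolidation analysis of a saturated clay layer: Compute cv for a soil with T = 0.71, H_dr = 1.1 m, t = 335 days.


Using cv = T * H_dr^2 / t
H_dr^2 = 1.1^2 = 1.21
cv = 0.71 * 1.21 / 335
cv = 0.00256 m^2/day


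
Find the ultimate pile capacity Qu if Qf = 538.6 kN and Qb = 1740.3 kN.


Using Qu = Qf + Qb
Qu = 538.6 + 1740.3
Qu = 2278.9 kN


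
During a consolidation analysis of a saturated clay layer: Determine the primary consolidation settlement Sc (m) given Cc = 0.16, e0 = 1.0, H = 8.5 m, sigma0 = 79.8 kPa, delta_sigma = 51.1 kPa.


Using Sc = Cc * H / (1 + e0) * log10((sigma0 + delta_sigma) / sigma0)
Stress ratio = (79.8 + 51.1) / 79.8 = 1.64035
log10(1.64035) = 0.214937
Cc * H / (1 + e0) = 0.16 * 8.5 / (1 + 1.0) = 0.68
Sc = 0.68 * 0.214937
Sc = 0.1462 m


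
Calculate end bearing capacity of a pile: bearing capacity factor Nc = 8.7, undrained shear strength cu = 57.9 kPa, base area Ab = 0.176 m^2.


Using Qb = Nc * cu * Ab
Qb = 8.7 * 57.9 * 0.176
Qb = 88.66 kN


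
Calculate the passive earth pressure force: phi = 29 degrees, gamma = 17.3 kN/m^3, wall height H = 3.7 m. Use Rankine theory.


Compute passive earth pressure coefficient:
Kp = tan^2(45 + phi/2) = tan^2(59.5) = 2.88206
Compute passive force:
Pp = 0.5 * Kp * gamma * H^2
Pp = 0.5 * 2.88206 * 17.3 * 3.7^2
Pp = 341.29 kN/m


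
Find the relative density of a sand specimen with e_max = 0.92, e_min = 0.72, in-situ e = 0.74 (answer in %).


Result: 90.0 %

Derivation:
Using Dr = (e_max - e) / (e_max - e_min) * 100
e_max - e = 0.92 - 0.74 = 0.18
e_max - e_min = 0.92 - 0.72 = 0.2
Dr = 0.18 / 0.2 * 100
Dr = 90.0 %


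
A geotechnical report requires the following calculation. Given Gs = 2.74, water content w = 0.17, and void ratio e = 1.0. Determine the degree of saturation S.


Using S = Gs * w / e
S = 2.74 * 0.17 / 1.0
S = 0.4658


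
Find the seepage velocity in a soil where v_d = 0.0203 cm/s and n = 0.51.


Using v_s = v_d / n
v_s = 0.0203 / 0.51
v_s = 0.0398 cm/s


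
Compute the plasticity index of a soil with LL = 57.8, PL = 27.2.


Using PI = LL - PL
PI = 57.8 - 27.2
PI = 30.6


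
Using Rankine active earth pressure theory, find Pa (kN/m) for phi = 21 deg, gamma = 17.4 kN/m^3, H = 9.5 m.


Result: 370.88 kN/m

Derivation:
Compute active earth pressure coefficient:
Ka = tan^2(45 - phi/2) = tan^2(34.5) = 0.472355
Compute active force:
Pa = 0.5 * Ka * gamma * H^2
Pa = 0.5 * 0.472355 * 17.4 * 9.5^2
Pa = 370.88 kN/m


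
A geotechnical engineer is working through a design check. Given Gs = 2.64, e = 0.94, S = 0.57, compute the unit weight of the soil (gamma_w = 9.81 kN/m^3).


Using gamma = gamma_w * (Gs + S*e) / (1 + e)
Numerator: Gs + S*e = 2.64 + 0.57*0.94 = 3.1758
Denominator: 1 + e = 1 + 0.94 = 1.94
gamma = 9.81 * 3.1758 / 1.94
gamma = 16.059 kN/m^3


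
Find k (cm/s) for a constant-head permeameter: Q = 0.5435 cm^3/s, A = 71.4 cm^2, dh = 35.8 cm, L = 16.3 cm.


Result: 0.003466 cm/s

Derivation:
Compute hydraulic gradient:
i = dh / L = 35.8 / 16.3 = 2.19632
Then apply Darcy's law:
k = Q / (A * i)
k = 0.5435 / (71.4 * 2.19632)
k = 0.5435 / 156.817
k = 0.003466 cm/s


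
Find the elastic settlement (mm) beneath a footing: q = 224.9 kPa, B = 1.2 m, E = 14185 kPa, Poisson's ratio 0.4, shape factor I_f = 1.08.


Using Se = q * B * (1 - nu^2) * I_f / E
1 - nu^2 = 1 - 0.4^2 = 0.84
Se = 224.9 * 1.2 * 0.84 * 1.08 / 14185
Se = 0.017260 m
Convert to mm: Se = 0.017260 * 1000 = 17.26 mm


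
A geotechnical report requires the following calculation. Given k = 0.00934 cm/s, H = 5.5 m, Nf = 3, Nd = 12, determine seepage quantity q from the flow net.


Result: 0.0001284 m^3/s per m

Derivation:
Convert k to m/s for unit consistency with H:
k = 0.00934 cm/s = 0.00934 / 100 m/s = 9.34e-05 m/s
Using q = k * H * Nf / Nd
Nf / Nd = 3 / 12 = 0.25
q = 9.34e-05 * 5.5 * 0.25
q = 0.0001284 m^3/s per m


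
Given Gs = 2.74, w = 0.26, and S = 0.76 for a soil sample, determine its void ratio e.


Using the relation e = Gs * w / S
e = 2.74 * 0.26 / 0.76
e = 0.9374


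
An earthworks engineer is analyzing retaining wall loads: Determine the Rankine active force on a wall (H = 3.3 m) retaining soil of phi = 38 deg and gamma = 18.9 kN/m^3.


Compute active earth pressure coefficient:
Ka = tan^2(45 - phi/2) = tan^2(26.0) = 0.237883
Compute active force:
Pa = 0.5 * Ka * gamma * H^2
Pa = 0.5 * 0.237883 * 18.9 * 3.3^2
Pa = 24.48 kN/m


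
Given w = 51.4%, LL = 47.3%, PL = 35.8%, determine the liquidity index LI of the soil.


Result: 1.357

Derivation:
First compute the plasticity index:
PI = LL - PL = 47.3 - 35.8 = 11.5
Then compute the liquidity index:
LI = (w - PL) / PI
LI = (51.4 - 35.8) / 11.5
LI = 1.357


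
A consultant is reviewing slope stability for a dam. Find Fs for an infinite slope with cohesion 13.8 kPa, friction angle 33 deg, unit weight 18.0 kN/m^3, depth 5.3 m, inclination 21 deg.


Using Fs = c / (gamma*H*sin(beta)*cos(beta)) + tan(phi)/tan(beta)
Cohesion contribution = 13.8 / (18.0*5.3*sin(21)*cos(21))
Cohesion contribution = 0.432364
Friction contribution = tan(33)/tan(21) = 1.69176
Fs = 0.432364 + 1.69176
Fs = 2.124


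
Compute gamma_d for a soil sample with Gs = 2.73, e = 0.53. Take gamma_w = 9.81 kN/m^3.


Using gamma_d = Gs * gamma_w / (1 + e)
gamma_d = 2.73 * 9.81 / (1 + 0.53)
gamma_d = 2.73 * 9.81 / 1.53
gamma_d = 17.504 kN/m^3


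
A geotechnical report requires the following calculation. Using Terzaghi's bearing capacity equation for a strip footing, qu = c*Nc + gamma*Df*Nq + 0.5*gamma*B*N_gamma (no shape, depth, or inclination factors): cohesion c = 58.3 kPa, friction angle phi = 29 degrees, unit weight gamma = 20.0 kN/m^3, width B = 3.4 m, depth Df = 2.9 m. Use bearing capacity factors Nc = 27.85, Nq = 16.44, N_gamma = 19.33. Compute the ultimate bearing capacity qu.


Compute qu = c*Nc + gamma*Df*Nq + 0.5*gamma*B*N_gamma
Term 1: 58.3 * 27.85 = 1623.655
Term 2: 20.0 * 2.9 * 16.44 = 953.52
Term 3: 0.5 * 20.0 * 3.4 * 19.33 = 657.22
qu = 1623.655 + 953.52 + 657.22
qu = 3234.4 kPa


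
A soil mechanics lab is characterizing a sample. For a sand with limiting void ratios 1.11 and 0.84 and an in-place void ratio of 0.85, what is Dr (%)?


Using Dr = (e_max - e) / (e_max - e_min) * 100
e_max - e = 1.11 - 0.85 = 0.26
e_max - e_min = 1.11 - 0.84 = 0.27
Dr = 0.26 / 0.27 * 100
Dr = 96.3 %


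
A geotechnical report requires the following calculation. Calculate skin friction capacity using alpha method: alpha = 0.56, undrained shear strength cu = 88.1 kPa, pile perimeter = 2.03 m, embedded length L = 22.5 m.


Result: 2253.42 kN

Derivation:
Using Qs = alpha * cu * perimeter * L
Qs = 0.56 * 88.1 * 2.03 * 22.5
Qs = 2253.42 kN


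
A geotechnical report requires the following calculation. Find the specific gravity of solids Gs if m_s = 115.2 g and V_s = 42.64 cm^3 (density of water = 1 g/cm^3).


Result: 2.702

Derivation:
Using Gs = m_s / (V_s * rho_w)
Since rho_w = 1 g/cm^3:
Gs = 115.2 / 42.64
Gs = 2.702


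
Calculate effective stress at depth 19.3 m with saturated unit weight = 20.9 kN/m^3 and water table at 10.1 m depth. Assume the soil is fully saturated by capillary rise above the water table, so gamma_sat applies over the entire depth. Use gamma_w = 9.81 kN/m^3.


Result: 313.12 kPa

Derivation:
Total stress = gamma_sat * depth
sigma = 20.9 * 19.3 = 403.37 kPa
Pore water pressure u = gamma_w * (depth - d_wt)
u = 9.81 * (19.3 - 10.1) = 90.252 kPa
Effective stress = sigma - u
sigma' = 403.37 - 90.252 = 313.12 kPa


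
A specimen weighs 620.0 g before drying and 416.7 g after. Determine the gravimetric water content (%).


Result: 48.79 %

Derivation:
Using w = (m_wet - m_dry) / m_dry * 100
m_wet - m_dry = 620.0 - 416.7 = 203.3 g
w = 203.3 / 416.7 * 100
w = 48.79 %


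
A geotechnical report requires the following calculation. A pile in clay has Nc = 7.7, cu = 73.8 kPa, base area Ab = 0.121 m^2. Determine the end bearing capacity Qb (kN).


Using Qb = Nc * cu * Ab
Qb = 7.7 * 73.8 * 0.121
Qb = 68.76 kN


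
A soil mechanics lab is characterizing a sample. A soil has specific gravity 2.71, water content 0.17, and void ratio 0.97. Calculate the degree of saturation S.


Using S = Gs * w / e
S = 2.71 * 0.17 / 0.97
S = 0.4749


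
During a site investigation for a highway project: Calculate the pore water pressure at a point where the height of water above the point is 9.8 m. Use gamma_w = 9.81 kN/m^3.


Using u = gamma_w * h_w
u = 9.81 * 9.8
u = 96.14 kPa


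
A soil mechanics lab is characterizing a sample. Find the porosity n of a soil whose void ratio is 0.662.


Using the relation n = e / (1 + e)
n = 0.662 / (1 + 0.662)
n = 0.662 / 1.662
n = 0.3983


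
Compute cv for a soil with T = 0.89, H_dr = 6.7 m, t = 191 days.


Using cv = T * H_dr^2 / t
H_dr^2 = 6.7^2 = 44.89
cv = 0.89 * 44.89 / 191
cv = 0.20917 m^2/day


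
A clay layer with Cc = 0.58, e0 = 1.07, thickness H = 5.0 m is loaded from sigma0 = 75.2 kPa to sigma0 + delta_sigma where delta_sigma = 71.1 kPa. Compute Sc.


Using Sc = Cc * H / (1 + e0) * log10((sigma0 + delta_sigma) / sigma0)
Stress ratio = (75.2 + 71.1) / 75.2 = 1.94548
log10(1.94548) = 0.289026
Cc * H / (1 + e0) = 0.58 * 5.0 / (1 + 1.07) = 1.40097
Sc = 1.40097 * 0.289026
Sc = 0.4049 m


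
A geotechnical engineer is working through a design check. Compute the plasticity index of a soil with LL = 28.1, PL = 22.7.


Result: 5.4

Derivation:
Using PI = LL - PL
PI = 28.1 - 22.7
PI = 5.4


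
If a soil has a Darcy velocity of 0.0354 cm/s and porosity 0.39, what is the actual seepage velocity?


Using v_s = v_d / n
v_s = 0.0354 / 0.39
v_s = 0.09077 cm/s


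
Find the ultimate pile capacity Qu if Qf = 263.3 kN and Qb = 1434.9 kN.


Using Qu = Qf + Qb
Qu = 263.3 + 1434.9
Qu = 1698.2 kN


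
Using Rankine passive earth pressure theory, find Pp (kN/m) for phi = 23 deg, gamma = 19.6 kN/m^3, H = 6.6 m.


Compute passive earth pressure coefficient:
Kp = tan^2(45 + phi/2) = tan^2(56.5) = 2.282623
Compute passive force:
Pp = 0.5 * Kp * gamma * H^2
Pp = 0.5 * 2.282623 * 19.6 * 6.6^2
Pp = 974.42 kN/m


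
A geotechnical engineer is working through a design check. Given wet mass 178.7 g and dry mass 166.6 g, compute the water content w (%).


Using w = (m_wet - m_dry) / m_dry * 100
m_wet - m_dry = 178.7 - 166.6 = 12.1 g
w = 12.1 / 166.6 * 100
w = 7.26 %


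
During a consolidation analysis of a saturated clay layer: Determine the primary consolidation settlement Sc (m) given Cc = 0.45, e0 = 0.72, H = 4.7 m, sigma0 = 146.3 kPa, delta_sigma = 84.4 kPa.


Using Sc = Cc * H / (1 + e0) * log10((sigma0 + delta_sigma) / sigma0)
Stress ratio = (146.3 + 84.4) / 146.3 = 1.5769
log10(1.5769) = 0.197803
Cc * H / (1 + e0) = 0.45 * 4.7 / (1 + 0.72) = 1.22965
Sc = 1.22965 * 0.197803
Sc = 0.2432 m


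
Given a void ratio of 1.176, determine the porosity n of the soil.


Using the relation n = e / (1 + e)
n = 1.176 / (1 + 1.176)
n = 1.176 / 2.176
n = 0.5404


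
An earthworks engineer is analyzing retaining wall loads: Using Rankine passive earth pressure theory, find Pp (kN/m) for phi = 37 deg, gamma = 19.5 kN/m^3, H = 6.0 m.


Result: 1412.0 kN/m

Derivation:
Compute passive earth pressure coefficient:
Kp = tan^2(45 + phi/2) = tan^2(63.5) = 4.022791
Compute passive force:
Pp = 0.5 * Kp * gamma * H^2
Pp = 0.5 * 4.022791 * 19.5 * 6.0^2
Pp = 1412.0 kN/m


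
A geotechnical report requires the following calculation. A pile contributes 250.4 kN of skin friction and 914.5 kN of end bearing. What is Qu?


Using Qu = Qf + Qb
Qu = 250.4 + 914.5
Qu = 1164.9 kN


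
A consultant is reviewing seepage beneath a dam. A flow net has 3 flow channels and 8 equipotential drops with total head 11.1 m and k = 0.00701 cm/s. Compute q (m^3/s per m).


Convert k to m/s for unit consistency with H:
k = 0.00701 cm/s = 0.00701 / 100 m/s = 7.01e-05 m/s
Using q = k * H * Nf / Nd
Nf / Nd = 3 / 8 = 0.375
q = 7.01e-05 * 11.1 * 0.375
q = 0.0002918 m^3/s per m
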